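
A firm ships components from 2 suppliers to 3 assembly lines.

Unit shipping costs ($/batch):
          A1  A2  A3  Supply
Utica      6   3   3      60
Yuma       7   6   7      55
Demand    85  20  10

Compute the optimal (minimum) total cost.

An optimal shipping plan:
  Utica to A1: 30 × $6 = $180
  Utica to A2: 20 × $3 = $60
  Utica to A3: 10 × $3 = $30
  Yuma to A1: 55 × $7 = $385
Total = 180 + 60 + 30 + 385 = $655.
(Supply check: Utica ships 60; Yuma ships 55.)

655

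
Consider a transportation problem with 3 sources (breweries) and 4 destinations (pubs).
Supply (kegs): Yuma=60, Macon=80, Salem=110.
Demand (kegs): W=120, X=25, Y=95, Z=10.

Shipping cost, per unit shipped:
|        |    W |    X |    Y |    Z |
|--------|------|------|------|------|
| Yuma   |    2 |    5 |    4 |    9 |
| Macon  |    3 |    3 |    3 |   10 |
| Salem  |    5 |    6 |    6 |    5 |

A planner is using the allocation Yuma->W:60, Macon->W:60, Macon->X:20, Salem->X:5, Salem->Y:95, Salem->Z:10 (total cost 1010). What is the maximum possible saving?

60

Current plan cost = 60·2 + 60·3 + 20·3 + 5·6 + 95·6 + 10·5 = 1010.
Optimal plan:
  Yuma→W: 60 × 2 = 120
  Macon→X: 25 × 3 = 75
  Macon→Y: 55 × 3 = 165
  Salem→W: 60 × 5 = 300
  Salem→Y: 40 × 6 = 240
  Salem→Z: 10 × 5 = 50
Optimal cost = 950.
Saving = 1010 − 950 = 60.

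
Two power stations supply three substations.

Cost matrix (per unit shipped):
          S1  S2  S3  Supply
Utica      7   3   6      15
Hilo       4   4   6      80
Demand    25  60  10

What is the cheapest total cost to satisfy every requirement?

A cheapest plan:
  Utica→S2: 15 × 3 = 45
  Hilo→S1: 25 × 4 = 100
  Hilo→S2: 45 × 4 = 180
  Hilo→S3: 10 × 6 = 60
Total = 45 + 100 + 180 + 60 = 385.

385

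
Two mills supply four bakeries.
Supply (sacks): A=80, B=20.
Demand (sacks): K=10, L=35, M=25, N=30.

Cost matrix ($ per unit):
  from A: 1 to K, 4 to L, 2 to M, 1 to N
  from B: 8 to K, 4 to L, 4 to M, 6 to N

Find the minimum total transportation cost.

A cheapest plan:
  A->K: 10 × $1 = $10
  A->L: 15 × $4 = $60
  A->M: 25 × $2 = $50
  A->N: 30 × $1 = $30
  B->L: 20 × $4 = $80
Total = 10 + 60 + 50 + 30 + 80 = $230.
(Supply check: A ships 80; B ships 20.)

230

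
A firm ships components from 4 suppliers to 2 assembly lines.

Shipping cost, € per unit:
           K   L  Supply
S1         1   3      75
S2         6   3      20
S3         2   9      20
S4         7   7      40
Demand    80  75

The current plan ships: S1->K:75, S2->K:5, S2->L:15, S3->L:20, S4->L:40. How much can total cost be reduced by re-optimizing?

125

Current plan cost = 75·1 + 5·6 + 15·3 + 20·9 + 40·7 = €610.
Optimal plan:
  S1->K: 60 × €1 = €60
  S1->L: 15 × €3 = €45
  S2->L: 20 × €3 = €60
  S3->K: 20 × €2 = €40
  S4->L: 40 × €7 = €280
Optimal cost = €485.
Saving = 610 − 485 = €125.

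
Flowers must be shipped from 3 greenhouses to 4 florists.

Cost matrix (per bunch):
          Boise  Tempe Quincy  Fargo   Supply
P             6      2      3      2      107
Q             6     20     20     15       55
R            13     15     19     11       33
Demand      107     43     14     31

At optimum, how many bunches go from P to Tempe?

43

Solving gives:
  P to Boise: 19 bunches
  P to Tempe: 43 bunches
  P to Quincy: 14 bunches
  P to Fargo: 31 bunches
  Q to Boise: 55 bunches
  R to Boise: 33 bunches
Total cost = 1063.
So P→Tempe carries 43 bunches.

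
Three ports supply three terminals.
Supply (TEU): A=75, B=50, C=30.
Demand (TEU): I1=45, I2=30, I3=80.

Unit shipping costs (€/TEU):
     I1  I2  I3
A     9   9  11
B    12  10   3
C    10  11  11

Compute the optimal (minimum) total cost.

One minimum-cost allocation:
  A–I1: 45 × €9 = €405
  A–I2: 30 × €9 = €270
  B–I3: 50 × €3 = €150
  C–I3: 30 × €11 = €330
Total = 405 + 270 + 150 + 330 = €1155.
(Supply check: A ships 75; B ships 50; C ships 30.)

1155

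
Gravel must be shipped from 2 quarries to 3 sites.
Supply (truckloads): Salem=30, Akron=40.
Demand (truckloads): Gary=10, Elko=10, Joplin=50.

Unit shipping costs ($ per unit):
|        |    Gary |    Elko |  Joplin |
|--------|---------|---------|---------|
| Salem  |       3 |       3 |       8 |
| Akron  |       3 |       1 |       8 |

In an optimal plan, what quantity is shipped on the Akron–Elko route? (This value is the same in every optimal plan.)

10

The minimum-cost plan:
  Salem–Gary: 10 × $3 = $30
  Salem–Joplin: 20 × $8 = $160
  Akron–Elko: 10 × $1 = $10
  Akron–Joplin: 30 × $8 = $240
Total cost = $440.
So Akron→Elko carries 10 truckloads.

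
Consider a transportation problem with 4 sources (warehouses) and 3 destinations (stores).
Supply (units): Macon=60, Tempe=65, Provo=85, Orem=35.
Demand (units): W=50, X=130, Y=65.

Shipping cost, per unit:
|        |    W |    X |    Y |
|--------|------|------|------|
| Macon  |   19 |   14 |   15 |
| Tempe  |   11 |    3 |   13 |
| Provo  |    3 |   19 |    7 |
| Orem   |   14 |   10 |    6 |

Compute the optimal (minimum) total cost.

A cheapest plan:
  Macon→X: 60 × 14 = 840
  Tempe→X: 65 × 3 = 195
  Provo→W: 50 × 3 = 150
  Provo→Y: 35 × 7 = 245
  Orem→X: 5 × 10 = 50
  Orem→Y: 30 × 6 = 180
Total = 840 + 195 + 150 + 245 + 50 + 180 = 1660.

1660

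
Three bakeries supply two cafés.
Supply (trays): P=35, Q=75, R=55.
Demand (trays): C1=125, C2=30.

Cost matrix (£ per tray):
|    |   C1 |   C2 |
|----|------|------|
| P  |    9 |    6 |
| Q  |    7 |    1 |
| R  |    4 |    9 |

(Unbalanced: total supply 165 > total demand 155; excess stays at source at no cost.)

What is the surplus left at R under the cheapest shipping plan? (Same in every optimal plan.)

An optimal plan:
  P->C1: 25 × £9 = £225
  Q->C1: 45 × £7 = £315
  Q->C2: 30 × £1 = £30
  R->C1: 55 × £4 = £220
Total cost = £790.
R ships 55 of its 55, leaving 0.

0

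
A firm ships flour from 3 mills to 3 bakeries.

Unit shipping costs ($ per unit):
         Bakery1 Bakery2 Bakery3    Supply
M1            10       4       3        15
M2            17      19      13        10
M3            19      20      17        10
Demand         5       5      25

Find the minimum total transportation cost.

360

A cheapest plan:
  M1->Bakery2: 5 × $4 = $20
  M1->Bakery3: 10 × $3 = $30
  M2->Bakery3: 10 × $13 = $130
  M3->Bakery1: 5 × $19 = $95
  M3->Bakery3: 5 × $17 = $85
Total = 20 + 30 + 130 + 95 + 85 = $360.
(Supply check: M1 ships 15; M2 ships 10; M3 ships 10.)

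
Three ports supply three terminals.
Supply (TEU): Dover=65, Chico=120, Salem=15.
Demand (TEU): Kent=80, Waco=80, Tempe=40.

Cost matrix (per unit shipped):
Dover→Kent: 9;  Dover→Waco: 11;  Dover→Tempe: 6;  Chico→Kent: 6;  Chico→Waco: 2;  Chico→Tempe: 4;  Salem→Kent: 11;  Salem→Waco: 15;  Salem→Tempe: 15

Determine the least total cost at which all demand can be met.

One minimum-cost allocation:
  Dover to Kent: 25 × 9 = 225
  Dover to Tempe: 40 × 6 = 240
  Chico to Kent: 40 × 6 = 240
  Chico to Waco: 80 × 2 = 160
  Salem to Kent: 15 × 11 = 165
Total = 225 + 240 + 240 + 160 + 165 = 1030.

1030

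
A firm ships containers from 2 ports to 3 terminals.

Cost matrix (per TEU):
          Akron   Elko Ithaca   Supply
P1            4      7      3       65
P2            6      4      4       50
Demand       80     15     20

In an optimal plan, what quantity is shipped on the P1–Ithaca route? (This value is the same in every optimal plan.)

0

Solving gives:
  P1–Akron: 65 × 4 = 260
  P2–Akron: 15 × 6 = 90
  P2–Elko: 15 × 4 = 60
  P2–Ithaca: 20 × 4 = 80
Total cost = 490.
The route P1→Ithaca is not used.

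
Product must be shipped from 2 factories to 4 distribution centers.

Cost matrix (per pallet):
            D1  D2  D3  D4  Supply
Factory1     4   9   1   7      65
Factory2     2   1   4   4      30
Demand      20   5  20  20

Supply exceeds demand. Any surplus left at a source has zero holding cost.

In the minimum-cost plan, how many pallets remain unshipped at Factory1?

Minimum-cost shipments:
  Factory1 to D1: 15 pallets
  Factory1 to D3: 20 pallets
  Factory2 to D1: 5 pallets
  Factory2 to D2: 5 pallets
  Factory2 to D4: 20 pallets
Total cost = 175.
Factory1 ships 35 of its 65, leaving 30.

30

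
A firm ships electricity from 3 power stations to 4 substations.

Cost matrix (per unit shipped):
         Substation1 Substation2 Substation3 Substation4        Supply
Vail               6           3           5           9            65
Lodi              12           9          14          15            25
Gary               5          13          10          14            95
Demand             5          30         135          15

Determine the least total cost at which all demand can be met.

Optimal allocation:
  Vail–Substation2: 20 × 3 = 60
  Vail–Substation3: 45 × 5 = 225
  Lodi–Substation2: 10 × 9 = 90
  Lodi–Substation4: 15 × 15 = 225
  Gary–Substation1: 5 × 5 = 25
  Gary–Substation3: 90 × 10 = 900
Total = 60 + 225 + 90 + 225 + 25 + 900 = 1525.

1525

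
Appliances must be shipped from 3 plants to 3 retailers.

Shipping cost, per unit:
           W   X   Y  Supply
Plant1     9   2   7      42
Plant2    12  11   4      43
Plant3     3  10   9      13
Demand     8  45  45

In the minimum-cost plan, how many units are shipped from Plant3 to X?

3

The minimum-cost plan:
  Plant1–X: 42 units
  Plant2–Y: 43 units
  Plant3–W: 8 units
  Plant3–X: 3 units
  Plant3–Y: 2 units
Total cost = 328.
So Plant3→X carries 3 units.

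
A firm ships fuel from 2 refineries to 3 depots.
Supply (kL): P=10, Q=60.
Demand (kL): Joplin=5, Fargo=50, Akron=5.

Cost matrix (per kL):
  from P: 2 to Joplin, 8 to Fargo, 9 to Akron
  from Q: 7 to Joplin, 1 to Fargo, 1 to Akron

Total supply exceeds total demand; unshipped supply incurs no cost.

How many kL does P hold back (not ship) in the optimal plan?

5

Minimum-cost shipments:
  P->Joplin: 5 × 2 = 10
  Q->Fargo: 50 × 1 = 50
  Q->Akron: 5 × 1 = 5
Total cost = 65.
P ships 5 of its 10, leaving 5.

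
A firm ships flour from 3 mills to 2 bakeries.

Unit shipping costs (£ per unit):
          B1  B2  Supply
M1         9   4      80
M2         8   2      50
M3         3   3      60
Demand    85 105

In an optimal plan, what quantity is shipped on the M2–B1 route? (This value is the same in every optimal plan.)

0

The minimum-cost plan:
  M1–B1: 25 × £9 = £225
  M1–B2: 55 × £4 = £220
  M2–B2: 50 × £2 = £100
  M3–B1: 60 × £3 = £180
Total cost = £725.
The route M2→B1 is not used.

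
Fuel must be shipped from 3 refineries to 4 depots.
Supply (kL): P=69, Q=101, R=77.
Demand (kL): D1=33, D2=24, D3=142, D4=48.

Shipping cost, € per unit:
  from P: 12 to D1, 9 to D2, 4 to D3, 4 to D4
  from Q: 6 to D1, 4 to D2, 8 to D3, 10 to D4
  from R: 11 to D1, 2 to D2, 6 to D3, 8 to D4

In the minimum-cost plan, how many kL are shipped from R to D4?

Solving gives:
  P–D3: 21 × €4 = €84
  P–D4: 48 × €4 = €192
  Q–D1: 33 × €6 = €198
  Q–D2: 24 × €4 = €96
  Q–D3: 44 × €8 = €352
  R–D3: 77 × €6 = €462
Total cost = €1384.
The route R→D4 is not used.

0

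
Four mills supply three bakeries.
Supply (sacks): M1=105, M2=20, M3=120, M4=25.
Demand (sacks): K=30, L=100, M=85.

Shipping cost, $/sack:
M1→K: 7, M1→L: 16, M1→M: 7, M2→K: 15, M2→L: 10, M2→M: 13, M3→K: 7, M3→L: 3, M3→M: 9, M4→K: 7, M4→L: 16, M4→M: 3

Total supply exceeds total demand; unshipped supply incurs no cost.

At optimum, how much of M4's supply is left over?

Minimum-cost shipments:
  M1→K: 10 sacks
  M1→M: 60 sacks
  M3→K: 20 sacks
  M3→L: 100 sacks
  M4→M: 25 sacks
Total cost = $1005.
M4 ships 25 of its 25, leaving 0.

0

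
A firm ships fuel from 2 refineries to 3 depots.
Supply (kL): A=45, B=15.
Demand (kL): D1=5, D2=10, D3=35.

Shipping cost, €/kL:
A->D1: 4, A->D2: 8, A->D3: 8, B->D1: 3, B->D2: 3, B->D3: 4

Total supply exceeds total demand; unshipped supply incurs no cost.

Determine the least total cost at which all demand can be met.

One minimum-cost allocation:
  A–D1: 5 × €4 = €20
  A–D3: 30 × €8 = €240
  B–D2: 10 × €3 = €30
  B–D3: 5 × €4 = €20
Total = 20 + 240 + 30 + 20 = €310.
(Supply check: A ships 35; B ships 15.)

310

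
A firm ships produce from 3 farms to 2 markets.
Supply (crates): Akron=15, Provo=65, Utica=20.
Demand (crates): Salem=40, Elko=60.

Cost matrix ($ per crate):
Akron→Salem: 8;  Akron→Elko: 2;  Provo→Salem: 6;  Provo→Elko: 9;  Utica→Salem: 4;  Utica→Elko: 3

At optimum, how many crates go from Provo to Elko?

25

Solving gives:
  Akron→Elko: 15 × $2 = $30
  Provo→Salem: 40 × $6 = $240
  Provo→Elko: 25 × $9 = $225
  Utica→Elko: 20 × $3 = $60
Total cost = $555.
So Provo→Elko carries 25 crates.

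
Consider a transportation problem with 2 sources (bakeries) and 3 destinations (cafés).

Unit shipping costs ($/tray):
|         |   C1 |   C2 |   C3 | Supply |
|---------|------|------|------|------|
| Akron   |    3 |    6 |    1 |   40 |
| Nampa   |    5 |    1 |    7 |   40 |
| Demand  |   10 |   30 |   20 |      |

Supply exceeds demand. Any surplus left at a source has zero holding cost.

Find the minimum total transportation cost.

80

One minimum-cost allocation:
  Akron→C1: 10 × $3 = $30
  Akron→C3: 20 × $1 = $20
  Nampa→C2: 30 × $1 = $30
Total = 30 + 20 + 30 = $80.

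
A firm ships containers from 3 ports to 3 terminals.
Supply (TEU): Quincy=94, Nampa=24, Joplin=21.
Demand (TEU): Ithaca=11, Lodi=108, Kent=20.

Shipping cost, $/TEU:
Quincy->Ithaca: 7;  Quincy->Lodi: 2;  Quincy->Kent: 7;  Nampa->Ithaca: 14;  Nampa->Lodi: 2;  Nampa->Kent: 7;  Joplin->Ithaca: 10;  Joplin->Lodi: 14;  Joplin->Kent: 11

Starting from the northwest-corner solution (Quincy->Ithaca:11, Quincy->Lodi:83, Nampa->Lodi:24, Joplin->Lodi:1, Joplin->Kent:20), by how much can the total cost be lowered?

Current plan cost = 11·7 + 83·2 + 24·2 + 1·14 + 20·11 = $525.
Optimal plan:
  Quincy to Lodi: 84 × $2 = $168
  Quincy to Kent: 10 × $7 = $70
  Nampa to Lodi: 24 × $2 = $48
  Joplin to Ithaca: 11 × $10 = $110
  Joplin to Kent: 10 × $11 = $110
Optimal cost = $506.
Saving = 525 − 506 = $19.

19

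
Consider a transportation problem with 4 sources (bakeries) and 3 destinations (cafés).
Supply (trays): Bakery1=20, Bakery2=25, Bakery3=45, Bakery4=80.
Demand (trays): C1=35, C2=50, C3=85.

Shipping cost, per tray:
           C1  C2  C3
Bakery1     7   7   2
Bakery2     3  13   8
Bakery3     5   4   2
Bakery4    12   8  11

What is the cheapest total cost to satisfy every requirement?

945

A cheapest plan:
  Bakery1->C3: 20 × 2 = 40
  Bakery2->C1: 25 × 3 = 75
  Bakery3->C3: 45 × 2 = 90
  Bakery4->C1: 10 × 12 = 120
  Bakery4->C2: 50 × 8 = 400
  Bakery4->C3: 20 × 11 = 220
Total = 40 + 75 + 90 + 120 + 400 + 220 = 945.
(Supply check: Bakery1 ships 20; Bakery2 ships 25; Bakery3 ships 45; Bakery4 ships 80.)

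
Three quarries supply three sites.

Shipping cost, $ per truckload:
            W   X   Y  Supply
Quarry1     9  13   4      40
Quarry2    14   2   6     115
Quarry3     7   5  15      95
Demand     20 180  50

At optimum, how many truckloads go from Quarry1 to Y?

40

Optimal shipments:
  Quarry1–Y: 40 × $4 = $160
  Quarry2–X: 105 × $2 = $210
  Quarry2–Y: 10 × $6 = $60
  Quarry3–W: 20 × $7 = $140
  Quarry3–X: 75 × $5 = $375
Total cost = $945.
So Quarry1→Y carries 40 truckloads.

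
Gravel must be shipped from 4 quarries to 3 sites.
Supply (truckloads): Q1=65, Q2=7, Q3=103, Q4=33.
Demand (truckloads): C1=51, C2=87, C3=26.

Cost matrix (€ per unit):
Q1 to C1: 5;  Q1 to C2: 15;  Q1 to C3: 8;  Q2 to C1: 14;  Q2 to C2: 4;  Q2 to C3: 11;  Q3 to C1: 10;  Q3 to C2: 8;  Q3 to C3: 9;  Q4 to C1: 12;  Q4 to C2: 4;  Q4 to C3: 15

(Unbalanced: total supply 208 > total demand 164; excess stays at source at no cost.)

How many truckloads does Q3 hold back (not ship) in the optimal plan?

Minimum-cost shipments:
  Q1->C1: 51 × €5 = €255
  Q1->C3: 14 × €8 = €112
  Q2->C2: 7 × €4 = €28
  Q3->C2: 47 × €8 = €376
  Q3->C3: 12 × €9 = €108
  Q4->C2: 33 × €4 = €132
Total cost = €1011.
Q3 ships 59 of its 103, leaving 44.

44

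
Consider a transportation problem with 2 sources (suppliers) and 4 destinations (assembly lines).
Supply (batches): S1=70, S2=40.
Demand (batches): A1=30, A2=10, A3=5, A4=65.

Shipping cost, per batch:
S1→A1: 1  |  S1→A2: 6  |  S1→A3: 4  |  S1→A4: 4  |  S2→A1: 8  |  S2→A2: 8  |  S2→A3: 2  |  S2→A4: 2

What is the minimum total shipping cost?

An optimal shipping plan:
  S1–A1: 30 × 1 = 30
  S1–A2: 10 × 6 = 60
  S1–A3: 5 × 4 = 20
  S1–A4: 25 × 4 = 100
  S2–A4: 40 × 2 = 80
Total = 30 + 60 + 20 + 100 + 80 = 290.
(Supply check: S1 ships 70; S2 ships 40.)

290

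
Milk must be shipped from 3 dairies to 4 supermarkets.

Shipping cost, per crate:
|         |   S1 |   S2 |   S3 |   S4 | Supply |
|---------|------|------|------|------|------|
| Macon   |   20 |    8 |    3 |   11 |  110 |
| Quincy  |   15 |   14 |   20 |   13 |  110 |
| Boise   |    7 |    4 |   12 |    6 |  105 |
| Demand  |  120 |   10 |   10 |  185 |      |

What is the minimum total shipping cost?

3295

One minimum-cost allocation:
  Macon to S2: 10 × 8 = 80
  Macon to S3: 10 × 3 = 30
  Macon to S4: 90 × 11 = 990
  Quincy to S1: 15 × 15 = 225
  Quincy to S4: 95 × 13 = 1235
  Boise to S1: 105 × 7 = 735
Total = 80 + 30 + 990 + 225 + 1235 + 735 = 3295.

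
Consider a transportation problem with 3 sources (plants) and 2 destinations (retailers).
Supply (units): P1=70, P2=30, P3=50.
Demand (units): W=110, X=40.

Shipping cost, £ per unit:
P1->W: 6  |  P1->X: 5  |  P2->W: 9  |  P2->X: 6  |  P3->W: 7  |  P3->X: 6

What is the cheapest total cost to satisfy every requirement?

940

One minimum-cost allocation:
  P1->W: 60 × £6 = £360
  P1->X: 10 × £5 = £50
  P2->X: 30 × £6 = £180
  P3->W: 50 × £7 = £350
Total = 360 + 50 + 180 + 350 = £940.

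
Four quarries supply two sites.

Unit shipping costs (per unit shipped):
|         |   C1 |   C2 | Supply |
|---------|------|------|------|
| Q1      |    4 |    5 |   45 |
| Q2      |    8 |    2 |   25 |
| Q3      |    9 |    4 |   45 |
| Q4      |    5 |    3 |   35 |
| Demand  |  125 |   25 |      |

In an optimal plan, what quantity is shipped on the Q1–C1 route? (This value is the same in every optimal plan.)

The minimum-cost plan:
  Q1→C1: 45 × 4 = 180
  Q2→C2: 25 × 2 = 50
  Q3→C1: 45 × 9 = 405
  Q4→C1: 35 × 5 = 175
Total cost = 810.
So Q1→C1 carries 45 truckloads.

45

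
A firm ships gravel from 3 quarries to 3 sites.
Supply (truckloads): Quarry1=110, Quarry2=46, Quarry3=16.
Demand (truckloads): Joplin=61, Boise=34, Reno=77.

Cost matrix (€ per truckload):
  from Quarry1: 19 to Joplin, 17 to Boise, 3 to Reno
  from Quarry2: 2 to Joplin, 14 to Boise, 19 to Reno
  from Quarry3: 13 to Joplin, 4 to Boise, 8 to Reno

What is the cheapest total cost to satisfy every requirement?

978

One minimum-cost allocation:
  Quarry1 to Joplin: 15 × €19 = €285
  Quarry1 to Boise: 18 × €17 = €306
  Quarry1 to Reno: 77 × €3 = €231
  Quarry2 to Joplin: 46 × €2 = €92
  Quarry3 to Boise: 16 × €4 = €64
Total = 285 + 306 + 231 + 92 + 64 = €978.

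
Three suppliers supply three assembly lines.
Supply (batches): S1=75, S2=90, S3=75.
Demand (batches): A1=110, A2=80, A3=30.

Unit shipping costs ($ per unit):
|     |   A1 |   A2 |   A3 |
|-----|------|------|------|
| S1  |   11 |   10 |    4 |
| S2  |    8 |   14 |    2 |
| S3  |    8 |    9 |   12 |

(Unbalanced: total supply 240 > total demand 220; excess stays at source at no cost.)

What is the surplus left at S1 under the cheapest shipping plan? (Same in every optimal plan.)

An optimal plan:
  S1->A2: 55 batches
  S2->A1: 60 batches
  S2->A3: 30 batches
  S3->A1: 50 batches
  S3->A2: 25 batches
Total cost = $1715.
S1 ships 55 of its 75, leaving 20.

20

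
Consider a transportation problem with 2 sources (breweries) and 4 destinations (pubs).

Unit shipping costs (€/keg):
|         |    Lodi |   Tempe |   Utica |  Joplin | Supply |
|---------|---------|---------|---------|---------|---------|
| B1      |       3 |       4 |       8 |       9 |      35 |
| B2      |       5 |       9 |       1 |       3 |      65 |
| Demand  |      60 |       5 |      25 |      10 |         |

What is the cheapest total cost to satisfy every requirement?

315

An optimal shipping plan:
  B1->Lodi: 30 × €3 = €90
  B1->Tempe: 5 × €4 = €20
  B2->Lodi: 30 × €5 = €150
  B2->Utica: 25 × €1 = €25
  B2->Joplin: 10 × €3 = €30
Total = 90 + 20 + 150 + 25 + 30 = €315.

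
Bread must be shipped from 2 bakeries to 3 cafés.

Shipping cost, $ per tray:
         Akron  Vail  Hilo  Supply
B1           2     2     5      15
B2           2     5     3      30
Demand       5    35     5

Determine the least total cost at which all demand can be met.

Optimal allocation:
  B1→Vail: 15 × $2 = $30
  B2→Akron: 5 × $2 = $10
  B2→Vail: 20 × $5 = $100
  B2→Hilo: 5 × $3 = $15
Total = 30 + 10 + 100 + 15 = $155.

155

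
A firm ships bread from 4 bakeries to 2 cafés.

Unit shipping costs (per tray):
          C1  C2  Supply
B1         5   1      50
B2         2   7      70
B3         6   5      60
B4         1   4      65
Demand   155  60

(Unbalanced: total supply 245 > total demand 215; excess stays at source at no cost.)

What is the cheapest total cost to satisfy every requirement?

425

One minimum-cost allocation:
  B1->C2: 50 × 1 = 50
  B2->C1: 70 × 2 = 140
  B3->C1: 20 × 6 = 120
  B3->C2: 10 × 5 = 50
  B4->C1: 65 × 1 = 65
Total = 50 + 140 + 120 + 50 + 65 = 425.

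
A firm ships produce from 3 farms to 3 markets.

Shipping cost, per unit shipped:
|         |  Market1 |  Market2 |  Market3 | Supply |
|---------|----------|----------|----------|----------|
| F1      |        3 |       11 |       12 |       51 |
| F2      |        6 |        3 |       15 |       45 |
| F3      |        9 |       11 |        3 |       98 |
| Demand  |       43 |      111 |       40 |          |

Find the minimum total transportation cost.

1110

One minimum-cost allocation:
  F1–Market1: 43 crates
  F1–Market2: 8 crates
  F2–Market2: 45 crates
  F3–Market2: 58 crates
  F3–Market3: 40 crates
Total cost = 1110.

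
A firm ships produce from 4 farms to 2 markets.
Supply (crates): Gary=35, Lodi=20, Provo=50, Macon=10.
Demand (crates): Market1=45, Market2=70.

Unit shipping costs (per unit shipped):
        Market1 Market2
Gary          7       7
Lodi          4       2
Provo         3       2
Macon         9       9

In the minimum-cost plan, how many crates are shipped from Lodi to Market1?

0

Optimal shipments:
  Gary to Market1: 35 crates
  Lodi to Market2: 20 crates
  Provo to Market2: 50 crates
  Macon to Market1: 10 crates
Total cost = 475.
The route Lodi→Market1 is not used.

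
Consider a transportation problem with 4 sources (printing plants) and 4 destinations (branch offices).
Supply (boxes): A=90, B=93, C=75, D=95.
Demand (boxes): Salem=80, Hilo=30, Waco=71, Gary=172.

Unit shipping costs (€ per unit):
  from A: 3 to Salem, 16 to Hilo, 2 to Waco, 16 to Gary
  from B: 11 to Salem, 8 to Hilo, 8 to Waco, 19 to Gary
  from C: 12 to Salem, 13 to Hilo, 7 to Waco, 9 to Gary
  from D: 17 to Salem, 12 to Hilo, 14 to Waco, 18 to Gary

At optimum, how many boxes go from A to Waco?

Solving gives:
  A->Salem: 80 × €3 = €240
  A->Waco: 10 × €2 = €20
  B->Hilo: 30 × €8 = €240
  B->Waco: 61 × €8 = €488
  B->Gary: 2 × €19 = €38
  C->Gary: 75 × €9 = €675
  D->Gary: 95 × €18 = €1710
Total cost = €3411.
So A→Waco carries 10 boxes.

10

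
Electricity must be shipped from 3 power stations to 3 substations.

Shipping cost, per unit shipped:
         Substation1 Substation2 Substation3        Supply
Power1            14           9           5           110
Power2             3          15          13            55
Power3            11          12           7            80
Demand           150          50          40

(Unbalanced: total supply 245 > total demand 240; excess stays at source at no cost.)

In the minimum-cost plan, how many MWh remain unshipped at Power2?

An optimal plan:
  Power1 to Substation1: 15 × 14 = 210
  Power1 to Substation2: 50 × 9 = 450
  Power1 to Substation3: 40 × 5 = 200
  Power2 to Substation1: 55 × 3 = 165
  Power3 to Substation1: 80 × 11 = 880
Total cost = 1905.
Power2 ships 55 of its 55, leaving 0.

0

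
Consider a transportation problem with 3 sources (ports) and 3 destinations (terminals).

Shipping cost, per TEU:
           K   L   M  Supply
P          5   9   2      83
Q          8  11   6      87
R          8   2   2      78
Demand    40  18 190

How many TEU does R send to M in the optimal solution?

60

Solving gives:
  P->M: 83 × 2 = 166
  Q->K: 40 × 8 = 320
  Q->M: 47 × 6 = 282
  R->L: 18 × 2 = 36
  R->M: 60 × 2 = 120
Total cost = 924.
So R→M carries 60 TEU.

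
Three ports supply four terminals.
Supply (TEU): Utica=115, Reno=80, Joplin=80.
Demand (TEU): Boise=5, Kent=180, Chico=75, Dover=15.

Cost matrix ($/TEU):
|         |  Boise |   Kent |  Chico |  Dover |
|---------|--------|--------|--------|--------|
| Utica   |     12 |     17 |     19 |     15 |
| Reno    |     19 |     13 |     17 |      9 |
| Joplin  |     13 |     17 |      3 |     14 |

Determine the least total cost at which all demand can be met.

3220

A cheapest plan:
  Utica->Boise: 5 × $12 = $60
  Utica->Kent: 110 × $17 = $1870
  Reno->Kent: 65 × $13 = $845
  Reno->Dover: 15 × $9 = $135
  Joplin->Kent: 5 × $17 = $85
  Joplin->Chico: 75 × $3 = $225
Total = 60 + 1870 + 845 + 135 + 85 + 225 = $3220.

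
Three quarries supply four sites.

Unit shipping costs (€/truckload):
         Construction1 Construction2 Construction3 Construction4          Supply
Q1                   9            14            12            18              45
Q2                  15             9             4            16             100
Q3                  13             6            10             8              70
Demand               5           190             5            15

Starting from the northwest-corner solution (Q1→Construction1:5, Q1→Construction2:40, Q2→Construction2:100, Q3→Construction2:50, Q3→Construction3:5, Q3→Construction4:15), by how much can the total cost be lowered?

45

Current plan cost = 5·9 + 40·14 + 100·9 + 50·6 + 5·10 + 15·8 = €1975.
Optimal plan:
  Q1–Construction1: 5 truckloads
  Q1–Construction2: 40 truckloads
  Q2–Construction2: 95 truckloads
  Q2–Construction3: 5 truckloads
  Q3–Construction2: 55 truckloads
  Q3–Construction4: 15 truckloads
Optimal cost = €1930.
Saving = 1975 − 1930 = €45.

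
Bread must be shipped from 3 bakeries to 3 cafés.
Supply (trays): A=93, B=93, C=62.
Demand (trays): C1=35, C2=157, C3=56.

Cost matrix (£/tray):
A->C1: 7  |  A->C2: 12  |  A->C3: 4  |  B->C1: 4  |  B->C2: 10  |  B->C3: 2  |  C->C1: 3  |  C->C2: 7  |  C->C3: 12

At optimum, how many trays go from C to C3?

0

Optimal shipments:
  A->C2: 93 trays
  B->C1: 35 trays
  B->C2: 2 trays
  B->C3: 56 trays
  C->C2: 62 trays
Total cost = £1822.
The route C→C3 is not used.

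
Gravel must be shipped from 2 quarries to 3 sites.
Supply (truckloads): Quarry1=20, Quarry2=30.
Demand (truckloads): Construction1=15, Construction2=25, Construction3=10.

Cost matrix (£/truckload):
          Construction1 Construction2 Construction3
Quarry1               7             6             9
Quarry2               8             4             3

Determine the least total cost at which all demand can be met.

Optimal allocation:
  Quarry1–Construction1: 15 truckloads
  Quarry1–Construction2: 5 truckloads
  Quarry2–Construction2: 20 truckloads
  Quarry2–Construction3: 10 truckloads
Total cost = £245.

245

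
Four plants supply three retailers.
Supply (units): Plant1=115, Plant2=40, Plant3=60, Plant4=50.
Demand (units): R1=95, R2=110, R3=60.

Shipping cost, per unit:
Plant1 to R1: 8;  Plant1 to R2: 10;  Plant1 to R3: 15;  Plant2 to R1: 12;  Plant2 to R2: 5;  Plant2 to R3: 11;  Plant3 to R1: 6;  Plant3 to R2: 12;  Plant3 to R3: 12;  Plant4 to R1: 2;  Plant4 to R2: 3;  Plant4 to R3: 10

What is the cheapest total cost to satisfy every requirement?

Optimal allocation:
  Plant1→R1: 95 units
  Plant1→R2: 20 units
  Plant2→R2: 40 units
  Plant3→R3: 60 units
  Plant4→R2: 50 units
Total cost = 2030.

2030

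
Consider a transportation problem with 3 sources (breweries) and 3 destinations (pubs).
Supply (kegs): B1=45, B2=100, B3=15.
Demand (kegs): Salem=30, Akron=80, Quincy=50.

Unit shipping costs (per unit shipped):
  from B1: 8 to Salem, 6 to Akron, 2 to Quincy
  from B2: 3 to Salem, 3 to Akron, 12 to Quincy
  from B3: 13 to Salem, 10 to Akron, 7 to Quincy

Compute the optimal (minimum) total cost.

A cheapest plan:
  B1->Quincy: 45 × 2 = 90
  B2->Salem: 30 × 3 = 90
  B2->Akron: 70 × 3 = 210
  B3->Akron: 10 × 10 = 100
  B3->Quincy: 5 × 7 = 35
Total = 90 + 90 + 210 + 100 + 35 = 525.
(Supply check: B1 ships 45; B2 ships 100; B3 ships 15.)

525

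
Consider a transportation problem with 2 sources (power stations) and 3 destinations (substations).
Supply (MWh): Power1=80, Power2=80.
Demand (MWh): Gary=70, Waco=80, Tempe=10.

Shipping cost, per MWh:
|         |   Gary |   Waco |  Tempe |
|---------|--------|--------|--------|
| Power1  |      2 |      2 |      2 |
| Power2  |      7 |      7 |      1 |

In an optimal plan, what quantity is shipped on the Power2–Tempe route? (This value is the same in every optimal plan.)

The minimum-cost plan:
  Power1->Gary: 70 MWh
  Power1->Waco: 10 MWh
  Power2->Waco: 70 MWh
  Power2->Tempe: 10 MWh
Total cost = 660.
So Power2→Tempe carries 10 MWh.

10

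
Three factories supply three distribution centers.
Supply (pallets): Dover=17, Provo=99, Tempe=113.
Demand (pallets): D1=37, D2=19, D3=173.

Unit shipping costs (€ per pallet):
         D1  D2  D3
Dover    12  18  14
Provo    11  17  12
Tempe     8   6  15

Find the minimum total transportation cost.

A cheapest plan:
  Dover–D3: 17 × €14 = €238
  Provo–D3: 99 × €12 = €1188
  Tempe–D1: 37 × €8 = €296
  Tempe–D2: 19 × €6 = €114
  Tempe–D3: 57 × €15 = €855
Total = 238 + 1188 + 296 + 114 + 855 = €2691.
(Supply check: Dover ships 17; Provo ships 99; Tempe ships 113.)

2691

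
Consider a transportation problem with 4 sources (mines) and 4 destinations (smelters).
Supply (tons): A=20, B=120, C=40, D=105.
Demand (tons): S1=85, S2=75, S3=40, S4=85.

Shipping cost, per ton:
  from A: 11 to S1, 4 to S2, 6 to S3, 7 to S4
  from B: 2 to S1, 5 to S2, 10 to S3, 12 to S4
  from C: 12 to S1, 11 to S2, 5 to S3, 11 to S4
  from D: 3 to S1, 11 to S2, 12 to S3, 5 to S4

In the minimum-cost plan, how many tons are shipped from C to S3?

Solving gives:
  A→S2: 20 × 4 = 80
  B→S1: 65 × 2 = 130
  B→S2: 55 × 5 = 275
  C→S3: 40 × 5 = 200
  D→S1: 20 × 3 = 60
  D→S4: 85 × 5 = 425
Total cost = 1170.
So C→S3 carries 40 tons.

40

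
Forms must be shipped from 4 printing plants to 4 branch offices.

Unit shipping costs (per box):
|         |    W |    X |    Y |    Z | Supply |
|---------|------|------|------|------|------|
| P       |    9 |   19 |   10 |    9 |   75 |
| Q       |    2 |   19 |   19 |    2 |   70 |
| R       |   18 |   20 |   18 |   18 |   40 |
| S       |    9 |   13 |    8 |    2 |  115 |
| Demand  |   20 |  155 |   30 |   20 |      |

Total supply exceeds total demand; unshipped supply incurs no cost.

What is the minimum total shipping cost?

A cheapest plan:
  P→X: 10 × 19 = 190
  P→Y: 30 × 10 = 300
  Q→W: 20 × 2 = 40
  Q→X: 30 × 19 = 570
  Q→Z: 20 × 2 = 40
  S→X: 115 × 13 = 1495
Total = 190 + 300 + 40 + 570 + 40 + 1495 = 2635.
(Supply check: P ships 40; Q ships 70; R ships 0; S ships 115.)

2635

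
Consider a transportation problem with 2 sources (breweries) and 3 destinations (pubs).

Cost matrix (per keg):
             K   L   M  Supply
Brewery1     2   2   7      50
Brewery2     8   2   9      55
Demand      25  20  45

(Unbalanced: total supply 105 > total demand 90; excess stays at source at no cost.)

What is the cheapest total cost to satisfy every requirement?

445

A cheapest plan:
  Brewery1->K: 25 × 2 = 50
  Brewery1->M: 25 × 7 = 175
  Brewery2->L: 20 × 2 = 40
  Brewery2->M: 20 × 9 = 180
Total = 50 + 175 + 40 + 180 = 445.
(Supply check: Brewery1 ships 50; Brewery2 ships 40.)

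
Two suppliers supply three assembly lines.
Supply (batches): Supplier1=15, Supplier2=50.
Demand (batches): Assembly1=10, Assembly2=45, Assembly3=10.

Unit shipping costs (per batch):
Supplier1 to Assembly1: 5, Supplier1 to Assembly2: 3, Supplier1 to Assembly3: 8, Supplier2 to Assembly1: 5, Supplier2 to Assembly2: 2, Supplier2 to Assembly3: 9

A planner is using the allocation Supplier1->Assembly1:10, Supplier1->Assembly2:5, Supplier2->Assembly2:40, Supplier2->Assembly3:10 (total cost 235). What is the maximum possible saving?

Current plan cost = 10·5 + 5·3 + 40·2 + 10·9 = 235.
Optimal plan:
  Supplier1 to Assembly1: 5 × 5 = 25
  Supplier1 to Assembly3: 10 × 8 = 80
  Supplier2 to Assembly1: 5 × 5 = 25
  Supplier2 to Assembly2: 45 × 2 = 90
Optimal cost = 220.
Saving = 235 − 220 = 15.

15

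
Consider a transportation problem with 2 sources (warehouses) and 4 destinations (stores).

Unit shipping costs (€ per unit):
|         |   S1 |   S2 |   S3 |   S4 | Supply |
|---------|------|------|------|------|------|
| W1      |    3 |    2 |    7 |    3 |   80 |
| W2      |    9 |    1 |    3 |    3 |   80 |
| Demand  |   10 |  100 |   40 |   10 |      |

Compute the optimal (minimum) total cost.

An optimal shipping plan:
  W1->S1: 10 × €3 = €30
  W1->S2: 60 × €2 = €120
  W1->S4: 10 × €3 = €30
  W2->S2: 40 × €1 = €40
  W2->S3: 40 × €3 = €120
Total = 30 + 120 + 30 + 40 + 120 = €340.
(Supply check: W1 ships 80; W2 ships 80.)

340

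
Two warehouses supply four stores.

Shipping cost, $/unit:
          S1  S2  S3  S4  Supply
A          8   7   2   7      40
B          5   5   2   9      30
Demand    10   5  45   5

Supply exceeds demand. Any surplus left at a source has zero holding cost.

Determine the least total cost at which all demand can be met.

200

An optimal shipping plan:
  A–S3: 30 × $2 = $60
  A–S4: 5 × $7 = $35
  B–S1: 10 × $5 = $50
  B–S2: 5 × $5 = $25
  B–S3: 15 × $2 = $30
Total = 60 + 35 + 50 + 25 + 30 = $200.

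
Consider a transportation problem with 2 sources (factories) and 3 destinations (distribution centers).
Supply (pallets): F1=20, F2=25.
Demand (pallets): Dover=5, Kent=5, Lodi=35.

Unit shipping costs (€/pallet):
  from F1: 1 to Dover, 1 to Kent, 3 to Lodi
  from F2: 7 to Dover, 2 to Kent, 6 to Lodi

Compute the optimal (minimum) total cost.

A cheapest plan:
  F1->Dover: 5 × €1 = €5
  F1->Lodi: 15 × €3 = €45
  F2->Kent: 5 × €2 = €10
  F2->Lodi: 20 × €6 = €120
Total = 5 + 45 + 10 + 120 = €180.

180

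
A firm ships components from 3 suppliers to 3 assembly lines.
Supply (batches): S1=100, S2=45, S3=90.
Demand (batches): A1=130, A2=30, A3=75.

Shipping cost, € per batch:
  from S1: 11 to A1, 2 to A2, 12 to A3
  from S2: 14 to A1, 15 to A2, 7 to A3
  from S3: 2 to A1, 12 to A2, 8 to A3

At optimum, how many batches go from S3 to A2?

The minimum-cost plan:
  S1→A1: 40 × €11 = €440
  S1→A2: 30 × €2 = €60
  S1→A3: 30 × €12 = €360
  S2→A3: 45 × €7 = €315
  S3→A1: 90 × €2 = €180
Total cost = €1355.
The route S3→A2 is not used.

0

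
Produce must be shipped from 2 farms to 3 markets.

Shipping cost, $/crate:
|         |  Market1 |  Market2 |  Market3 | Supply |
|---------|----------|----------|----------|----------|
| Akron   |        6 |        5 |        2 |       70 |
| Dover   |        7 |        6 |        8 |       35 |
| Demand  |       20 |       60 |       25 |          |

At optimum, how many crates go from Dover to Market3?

Optimal shipments:
  Akron–Market1: 20 × $6 = $120
  Akron–Market2: 25 × $5 = $125
  Akron–Market3: 25 × $2 = $50
  Dover–Market2: 35 × $6 = $210
Total cost = $505.
The route Dover→Market3 is not used.

0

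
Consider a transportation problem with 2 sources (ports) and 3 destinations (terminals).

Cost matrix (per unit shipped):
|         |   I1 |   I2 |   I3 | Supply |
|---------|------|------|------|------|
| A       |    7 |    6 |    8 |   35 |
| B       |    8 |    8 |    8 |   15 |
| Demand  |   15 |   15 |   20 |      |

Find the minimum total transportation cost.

A cheapest plan:
  A to I1: 15 × 7 = 105
  A to I2: 15 × 6 = 90
  A to I3: 5 × 8 = 40
  B to I3: 15 × 8 = 120
Total = 105 + 90 + 40 + 120 = 355.
(Supply check: A ships 35; B ships 15.)

355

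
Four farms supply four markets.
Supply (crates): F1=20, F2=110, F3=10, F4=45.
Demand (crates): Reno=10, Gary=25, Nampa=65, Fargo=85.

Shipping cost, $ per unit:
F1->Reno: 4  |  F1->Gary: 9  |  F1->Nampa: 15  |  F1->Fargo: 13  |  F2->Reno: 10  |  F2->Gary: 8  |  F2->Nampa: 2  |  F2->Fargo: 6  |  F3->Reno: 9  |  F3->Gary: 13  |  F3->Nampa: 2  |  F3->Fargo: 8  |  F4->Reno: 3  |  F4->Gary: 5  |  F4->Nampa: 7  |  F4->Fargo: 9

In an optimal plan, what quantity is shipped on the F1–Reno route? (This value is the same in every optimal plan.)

10

The minimum-cost plan:
  F1→Reno: 10 × $4 = $40
  F1→Fargo: 10 × $13 = $130
  F2→Nampa: 55 × $2 = $110
  F2→Fargo: 55 × $6 = $330
  F3→Nampa: 10 × $2 = $20
  F4→Gary: 25 × $5 = $125
  F4→Fargo: 20 × $9 = $180
Total cost = $935.
So F1→Reno carries 10 crates.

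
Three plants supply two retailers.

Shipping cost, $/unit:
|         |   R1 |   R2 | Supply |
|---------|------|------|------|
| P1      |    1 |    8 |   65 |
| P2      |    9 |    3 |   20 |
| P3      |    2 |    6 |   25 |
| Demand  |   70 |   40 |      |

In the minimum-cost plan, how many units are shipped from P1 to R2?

0

Solving gives:
  P1 to R1: 65 units
  P2 to R2: 20 units
  P3 to R1: 5 units
  P3 to R2: 20 units
Total cost = $255.
The route P1→R2 is not used.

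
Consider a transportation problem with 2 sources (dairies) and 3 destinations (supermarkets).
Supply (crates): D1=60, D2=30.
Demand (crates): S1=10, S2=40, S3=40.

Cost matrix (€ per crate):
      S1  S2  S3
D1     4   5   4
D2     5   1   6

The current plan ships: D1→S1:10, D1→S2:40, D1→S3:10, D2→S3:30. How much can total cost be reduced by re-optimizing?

180

Current plan cost = 10·4 + 40·5 + 10·4 + 30·6 = €460.
Optimal plan:
  D1→S1: 10 × €4 = €40
  D1→S2: 10 × €5 = €50
  D1→S3: 40 × €4 = €160
  D2→S2: 30 × €1 = €30
Optimal cost = €280.
Saving = 460 − 280 = €180.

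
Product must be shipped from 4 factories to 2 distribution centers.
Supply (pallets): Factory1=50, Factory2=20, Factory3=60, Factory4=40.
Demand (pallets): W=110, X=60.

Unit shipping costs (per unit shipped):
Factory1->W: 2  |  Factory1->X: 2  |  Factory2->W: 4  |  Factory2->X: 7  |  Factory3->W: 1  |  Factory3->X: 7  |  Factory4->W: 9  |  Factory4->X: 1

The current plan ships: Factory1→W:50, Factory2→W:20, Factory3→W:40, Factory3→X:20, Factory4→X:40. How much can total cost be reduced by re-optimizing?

120

Current plan cost = 50·2 + 20·4 + 40·1 + 20·7 + 40·1 = 400.
Optimal plan:
  Factory1→W: 30 × 2 = 60
  Factory1→X: 20 × 2 = 40
  Factory2→W: 20 × 4 = 80
  Factory3→W: 60 × 1 = 60
  Factory4→X: 40 × 1 = 40
Optimal cost = 280.
Saving = 400 − 280 = 120.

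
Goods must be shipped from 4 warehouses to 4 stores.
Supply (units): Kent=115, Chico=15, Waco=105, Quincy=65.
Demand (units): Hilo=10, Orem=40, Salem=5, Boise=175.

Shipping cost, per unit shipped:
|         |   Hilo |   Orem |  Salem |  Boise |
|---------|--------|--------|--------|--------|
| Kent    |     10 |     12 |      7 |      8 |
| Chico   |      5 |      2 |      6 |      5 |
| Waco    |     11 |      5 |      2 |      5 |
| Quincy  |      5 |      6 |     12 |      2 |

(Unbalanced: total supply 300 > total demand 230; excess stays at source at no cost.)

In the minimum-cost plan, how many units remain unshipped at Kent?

An optimal plan:
  Kent->Hilo: 10 × 10 = 100
  Kent->Boise: 35 × 8 = 280
  Chico->Orem: 15 × 2 = 30
  Waco->Orem: 25 × 5 = 125
  Waco->Salem: 5 × 2 = 10
  Waco->Boise: 75 × 5 = 375
  Quincy->Boise: 65 × 2 = 130
Total cost = 1050.
Kent ships 45 of its 115, leaving 70.

70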